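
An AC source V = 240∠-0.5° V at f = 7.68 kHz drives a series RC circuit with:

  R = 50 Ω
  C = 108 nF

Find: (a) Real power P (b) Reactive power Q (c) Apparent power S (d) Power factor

Step 1 — Angular frequency: ω = 2π·f = 2π·7680 = 4.825e+04 rad/s.
Step 2 — Component impedances:
  R: Z = R = 50 Ω
  C: Z = 1/(jωC) = -j/(ω·C) = 0 - j191.9 Ω
Step 3 — Series combination: Z_total = R + C = 50 - j191.9 Ω = 198.3∠-75.4° Ω.
Step 4 — Source phasor: V = 240∠-0.5° V = 240 - j2.094 V.
Step 5 — Current: I = V / Z = 0.3154 + j1.169 A = 1.21∠74.9° A.
Step 6 — Complex power: S = V·I* = 73.25 - j281.1 VA.
Step 7 — Real power: P = Re(S) = 73.25 W.
Step 8 — Reactive power: Q = Im(S) = -281.1 VAR.
Step 9 — Apparent power: |S| = 290.5 VA.
Step 10 — Power factor: PF = P/|S| = 0.2522 (leading).

(a) P = 73.25 W  (b) Q = -281.1 VAR  (c) S = 290.5 VA  (d) PF = 0.2522 (leading)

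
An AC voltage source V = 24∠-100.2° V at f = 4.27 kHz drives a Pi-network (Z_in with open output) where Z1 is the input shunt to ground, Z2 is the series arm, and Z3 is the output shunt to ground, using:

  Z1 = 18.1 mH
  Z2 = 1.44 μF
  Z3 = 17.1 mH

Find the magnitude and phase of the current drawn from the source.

Step 1 — Angular frequency: ω = 2π·f = 2π·4270 = 2.683e+04 rad/s.
Step 2 — Component impedances:
  Z1: Z = jωL = j·2.683e+04·0.0181 = 0 + j485.6 Ω
  Z2: Z = 1/(jωC) = -j/(ω·C) = 0 - j25.88 Ω
  Z3: Z = jωL = j·2.683e+04·0.0171 = 0 + j458.8 Ω
Step 3 — With open output, the series arm Z2 and the output shunt Z3 appear in series to ground: Z2 + Z3 = 0 + j432.9 Ω.
Step 4 — Parallel with input shunt Z1: Z_in = Z1 || (Z2 + Z3) = 0 + j228.9 Ω = 228.9∠90.0° Ω.
Step 5 — Source phasor: V = 24∠-100.2° V = -4.25 - j23.62 V.
Step 6 — Ohm's law: I = V / Z_total = (-4.25 - j23.62) / (0 + j228.9) = -0.1032 + j0.01857 A.
Step 7 — Convert to polar: |I| = 0.1049 A, ∠I = 169.8°.

I = 0.1049∠169.8° A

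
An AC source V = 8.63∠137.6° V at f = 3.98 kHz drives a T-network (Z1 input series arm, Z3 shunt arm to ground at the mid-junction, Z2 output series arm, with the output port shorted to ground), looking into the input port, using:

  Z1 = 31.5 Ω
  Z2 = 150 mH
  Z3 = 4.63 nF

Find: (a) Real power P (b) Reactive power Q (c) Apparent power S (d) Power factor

Step 1 — Angular frequency: ω = 2π·f = 2π·3980 = 2.501e+04 rad/s.
Step 2 — Component impedances:
  Z1: Z = R = 31.5 Ω
  Z2: Z = jωL = j·2.501e+04·0.15 = 0 + j3751 Ω
  Z3: Z = 1/(jωC) = -j/(ω·C) = 0 - j8637 Ω
Step 3 — With the output port shorted to ground, the output series arm Z2 runs from the junction to ground; the shunt arm Z3 also runs from the junction to ground. They appear in parallel: Z3 || Z2 = 0 + j6631 Ω.
Step 4 — Series with input arm Z1: Z_in = Z1 + (Z3 || Z2) = 31.5 + j6631 Ω = 6631∠89.7° Ω.
Step 5 — Source phasor: V = 8.63∠137.6° V = -6.373 + j5.819 V.
Step 6 — Current: I = V / Z = 0.000873 + j0.0009652 A = 0.001301∠47.9° A.
Step 7 — Complex power: S = V·I* = 5.335e-05 + j0.01123 VA.
Step 8 — Real power: P = Re(S) = 5.335e-05 W.
Step 9 — Reactive power: Q = Im(S) = 0.01123 VAR.
Step 10 — Apparent power: |S| = 0.01123 VA.
Step 11 — Power factor: PF = P/|S| = 0.00475 (lagging).

(a) P = 5.335e-05 W  (b) Q = 0.01123 VAR  (c) S = 0.01123 VA  (d) PF = 0.00475 (lagging)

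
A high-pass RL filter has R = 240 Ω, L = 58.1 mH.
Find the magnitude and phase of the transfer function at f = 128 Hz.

Step 1 — Angular frequency: ω = 2π·128 = 804.2 rad/s.
Step 2 — Transfer function: H(jω) = jωL/(R + jωL).
Step 3 — Numerator jωL = j·46.73; denominator R + jωL = 240 + j46.73.
Step 4 — H = 0.03652 + j0.1876.
Step 5 — Magnitude: |H| = 0.1911 (-14.4 dB); phase: φ = 79.0°.

|H| = 0.1911 (-14.4 dB), φ = 79.0°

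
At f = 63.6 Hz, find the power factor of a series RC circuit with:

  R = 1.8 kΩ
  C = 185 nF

Step 1 — Angular frequency: ω = 2π·f = 2π·63.6 = 399.6 rad/s.
Step 2 — Component impedances:
  R: Z = R = 1800 Ω
  C: Z = 1/(jωC) = -j/(ω·C) = 0 - j1.353e+04 Ω
Step 3 — Series combination: Z_total = R + C = 1800 - j1.353e+04 Ω = 1.365e+04∠-82.4° Ω.
Step 4 — Power factor: PF = cos(φ) = Re(Z)/|Z| = 1800/1.365e+04 = 0.1319.
Step 5 — Type: Im(Z) = -1.353e+04 ⇒ leading (phase φ = -82.4°).

PF = 0.1319 (leading, φ = -82.4°)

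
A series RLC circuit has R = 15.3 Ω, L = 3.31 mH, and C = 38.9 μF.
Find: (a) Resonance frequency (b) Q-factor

Step 1 — Resonance condition Im(Z)=0 gives ω₀ = 1/√(LC).
Step 2 — ω₀ = 1/√(0.00331·3.89e-05) = 2787 rad/s.
Step 3 — f₀ = ω₀/(2π) = 443.5 Hz.
Step 4 — Series Q: Q = ω₀L/R = 2787·0.00331/15.3 = 0.6029.

(a) f₀ = 443.5 Hz  (b) Q = 0.6029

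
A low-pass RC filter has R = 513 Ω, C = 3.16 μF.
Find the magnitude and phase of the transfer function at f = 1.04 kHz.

Step 1 — Angular frequency: ω = 2π·1040 = 6535 rad/s.
Step 2 — Transfer function: H(jω) = 1/(1 + jωRC).
Step 3 — Denominator: 1 + jωRC = 1 + j·6535·513·3.16e-06 = 1 + j10.59.
Step 4 — H = 0.008833 - j0.09357.
Step 5 — Magnitude: |H| = 0.09398 (-20.5 dB); phase: φ = -84.6°.

|H| = 0.09398 (-20.5 dB), φ = -84.6°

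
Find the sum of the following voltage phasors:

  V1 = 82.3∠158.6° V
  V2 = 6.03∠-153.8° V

Step 1 — Convert each phasor to rectangular form:
  V1 = 82.3·(cos(158.6°) + j·sin(158.6°)) = -76.63 + j30.03 V
  V2 = 6.03·(cos(-153.8°) + j·sin(-153.8°)) = -5.41 - j2.662 V
Step 2 — Sum components: V_total = -82.04 + j27.37 V.
Step 3 — Convert to polar: |V_total| = 86.48 V, ∠V_total = 161.6°.

V_total = 86.48∠161.6° V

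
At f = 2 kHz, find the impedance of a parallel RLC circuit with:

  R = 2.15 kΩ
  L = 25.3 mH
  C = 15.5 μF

Step 1 — Angular frequency: ω = 2π·f = 2π·2000 = 1.257e+04 rad/s.
Step 2 — Component impedances:
  R: Z = R = 2150 Ω
  L: Z = jωL = j·1.257e+04·0.0253 = 0 + j317.9 Ω
  C: Z = 1/(jωC) = -j/(ω·C) = 0 - j5.134 Ω
Step 3 — Parallel combination: 1/Z_total = 1/R + 1/L + 1/C; Z_total = 0.01267 - j5.218 Ω = 5.218∠-89.9° Ω.

Z = 0.01267 - j5.218 Ω = 5.218∠-89.9° Ω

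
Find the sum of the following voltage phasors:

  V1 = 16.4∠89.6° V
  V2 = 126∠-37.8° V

Step 1 — Convert each phasor to rectangular form:
  V1 = 16.4·(cos(89.6°) + j·sin(89.6°)) = 0.1145 + j16.4 V
  V2 = 126·(cos(-37.8°) + j·sin(-37.8°)) = 99.56 - j77.23 V
Step 2 — Sum components: V_total = 99.67 - j60.83 V.
Step 3 — Convert to polar: |V_total| = 116.8 V, ∠V_total = -31.4°.

V_total = 116.8∠-31.4° V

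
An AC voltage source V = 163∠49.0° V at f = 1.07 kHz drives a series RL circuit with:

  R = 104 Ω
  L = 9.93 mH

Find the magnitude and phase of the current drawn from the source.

Step 1 — Angular frequency: ω = 2π·f = 2π·1070 = 6723 rad/s.
Step 2 — Component impedances:
  R: Z = R = 104 Ω
  L: Z = jωL = j·6723·0.00993 = 0 + j66.76 Ω
Step 3 — Series combination: Z_total = R + L = 104 + j66.76 Ω = 123.6∠32.7° Ω.
Step 4 — Source phasor: V = 163∠49.0° V = 106.9 + j123 V.
Step 5 — Ohm's law: I = V / Z_total = (106.9 + j123) / (104 + j66.76) = 1.266 + j0.3702 A.
Step 6 — Convert to polar: |I| = 1.319 A, ∠I = 16.3°.

I = 1.319∠16.3° A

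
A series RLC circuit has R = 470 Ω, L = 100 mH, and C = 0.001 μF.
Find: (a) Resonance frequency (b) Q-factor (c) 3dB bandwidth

Step 1 — Resonance condition Im(Z)=0 gives ω₀ = 1/√(LC).
Step 2 — ω₀ = 1/√(0.1·1e-09) = 1e+05 rad/s.
Step 3 — f₀ = ω₀/(2π) = 1.592e+04 Hz.
Step 4 — Series Q: Q = ω₀L/R = 1e+05·0.1/470 = 21.28.
Step 5 — 3dB bandwidth: Δω = ω₀/Q = 4700 rad/s; BW = Δω/(2π) = 748 Hz.

(a) f₀ = 1.592e+04 Hz  (b) Q = 21.28  (c) BW = 748 Hz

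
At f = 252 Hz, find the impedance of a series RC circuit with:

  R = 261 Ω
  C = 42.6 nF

Step 1 — Angular frequency: ω = 2π·f = 2π·252 = 1583 rad/s.
Step 2 — Component impedances:
  R: Z = R = 261 Ω
  C: Z = 1/(jωC) = -j/(ω·C) = 0 - j1.483e+04 Ω
Step 3 — Series combination: Z_total = R + C = 261 - j1.483e+04 Ω = 1.483e+04∠-89.0° Ω.

Z = 261 - j1.483e+04 Ω = 1.483e+04∠-89.0° Ω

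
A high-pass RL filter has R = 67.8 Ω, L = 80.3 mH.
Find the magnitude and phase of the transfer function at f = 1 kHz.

Step 1 — Angular frequency: ω = 2π·1000 = 6283 rad/s.
Step 2 — Transfer function: H(jω) = jωL/(R + jωL).
Step 3 — Numerator jωL = j·504.5; denominator R + jωL = 67.8 + j504.5.
Step 4 — H = 0.9823 + j0.132.
Step 5 — Magnitude: |H| = 0.9911 (-0.1 dB); phase: φ = 7.7°.

|H| = 0.9911 (-0.1 dB), φ = 7.7°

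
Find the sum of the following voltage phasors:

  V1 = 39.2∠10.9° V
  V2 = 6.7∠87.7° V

Step 1 — Convert each phasor to rectangular form:
  V1 = 39.2·(cos(10.9°) + j·sin(10.9°)) = 38.49 + j7.413 V
  V2 = 6.7·(cos(87.7°) + j·sin(87.7°)) = 0.2689 + j6.695 V
Step 2 — Sum components: V_total = 38.76 + j14.11 V.
Step 3 — Convert to polar: |V_total| = 41.25 V, ∠V_total = 20.0°.

V_total = 41.25∠20.0° V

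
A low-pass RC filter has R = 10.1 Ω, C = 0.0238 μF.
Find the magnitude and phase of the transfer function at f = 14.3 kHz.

Step 1 — Angular frequency: ω = 2π·1.43e+04 = 8.985e+04 rad/s.
Step 2 — Transfer function: H(jω) = 1/(1 + jωRC).
Step 3 — Denominator: 1 + jωRC = 1 + j·8.985e+04·10.1·2.38e-08 = 1 + j0.0216.
Step 4 — H = 0.9995 - j0.02159.
Step 5 — Magnitude: |H| = 0.9998 (-0.0 dB); phase: φ = -1.2°.

|H| = 0.9998 (-0.0 dB), φ = -1.2°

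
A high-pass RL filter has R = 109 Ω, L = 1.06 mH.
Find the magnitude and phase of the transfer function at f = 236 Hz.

Step 1 — Angular frequency: ω = 2π·236 = 1483 rad/s.
Step 2 — Transfer function: H(jω) = jωL/(R + jωL).
Step 3 — Numerator jωL = j·1.572; denominator R + jωL = 109 + j1.572.
Step 4 — H = 0.0002079 + j0.01442.
Step 5 — Magnitude: |H| = 0.01442 (-36.8 dB); phase: φ = 89.2°.

|H| = 0.01442 (-36.8 dB), φ = 89.2°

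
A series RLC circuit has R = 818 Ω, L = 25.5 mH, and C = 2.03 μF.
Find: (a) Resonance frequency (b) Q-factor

Step 1 — Resonance condition Im(Z)=0 gives ω₀ = 1/√(LC).
Step 2 — ω₀ = 1/√(0.0255·2.03e-06) = 4395 rad/s.
Step 3 — f₀ = ω₀/(2π) = 699.5 Hz.
Step 4 — Series Q: Q = ω₀L/R = 4395·0.0255/818 = 0.137.

(a) f₀ = 699.5 Hz  (b) Q = 0.137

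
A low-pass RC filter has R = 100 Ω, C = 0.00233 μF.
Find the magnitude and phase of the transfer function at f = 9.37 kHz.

Step 1 — Angular frequency: ω = 2π·9370 = 5.887e+04 rad/s.
Step 2 — Transfer function: H(jω) = 1/(1 + jωRC).
Step 3 — Denominator: 1 + jωRC = 1 + j·5.887e+04·100·2.33e-09 = 1 + j0.01372.
Step 4 — H = 0.9998 - j0.01371.
Step 5 — Magnitude: |H| = 0.9999 (-0.0 dB); phase: φ = -0.8°.

|H| = 0.9999 (-0.0 dB), φ = -0.8°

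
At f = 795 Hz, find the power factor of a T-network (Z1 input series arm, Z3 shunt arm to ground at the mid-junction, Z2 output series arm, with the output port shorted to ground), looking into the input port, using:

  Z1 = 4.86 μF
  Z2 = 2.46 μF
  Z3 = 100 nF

Step 1 — Angular frequency: ω = 2π·f = 2π·795 = 4995 rad/s.
Step 2 — Component impedances:
  Z1: Z = 1/(jωC) = -j/(ω·C) = 0 - j41.19 Ω
  Z2: Z = 1/(jωC) = -j/(ω·C) = 0 - j81.38 Ω
  Z3: Z = 1/(jωC) = -j/(ω·C) = 0 - j2002 Ω
Step 3 — With the output port shorted to ground, the output series arm Z2 runs from the junction to ground; the shunt arm Z3 also runs from the junction to ground. They appear in parallel: Z3 || Z2 = 0 - j78.2 Ω.
Step 4 — Series with input arm Z1: Z_in = Z1 + (Z3 || Z2) = 0 - j119.4 Ω = 119.4∠-90.0° Ω.
Step 5 — Power factor: PF = cos(φ) = Re(Z)/|Z| = 0/119.4 = 0.
Step 6 — Type: Im(Z) = -119.4 ⇒ leading (phase φ = -90.0°).

PF = 0 (leading, φ = -90.0°)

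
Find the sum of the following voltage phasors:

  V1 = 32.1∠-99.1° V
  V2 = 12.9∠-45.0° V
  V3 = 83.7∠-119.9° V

Step 1 — Convert each phasor to rectangular form:
  V1 = 32.1·(cos(-99.1°) + j·sin(-99.1°)) = -5.077 - j31.7 V
  V2 = 12.9·(cos(-45.0°) + j·sin(-45.0°)) = 9.122 - j9.122 V
  V3 = 83.7·(cos(-119.9°) + j·sin(-119.9°)) = -41.72 - j72.56 V
Step 2 — Sum components: V_total = -37.68 - j113.4 V.
Step 3 — Convert to polar: |V_total| = 119.5 V, ∠V_total = -108.4°.

V_total = 119.5∠-108.4° V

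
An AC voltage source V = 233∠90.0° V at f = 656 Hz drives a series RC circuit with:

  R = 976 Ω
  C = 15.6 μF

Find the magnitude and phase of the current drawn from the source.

Step 1 — Angular frequency: ω = 2π·f = 2π·656 = 4122 rad/s.
Step 2 — Component impedances:
  R: Z = R = 976 Ω
  C: Z = 1/(jωC) = -j/(ω·C) = 0 - j15.55 Ω
Step 3 — Series combination: Z_total = R + C = 976 - j15.55 Ω = 976.1∠-0.9° Ω.
Step 4 — Source phasor: V = 233∠90.0° V = 0 + j233 V.
Step 5 — Ohm's law: I = V / Z_total = (0 + j233) / (976 - j15.55) = -0.003803 + j0.2387 A.
Step 6 — Convert to polar: |I| = 0.2387 A, ∠I = 90.9°.

I = 0.2387∠90.9° A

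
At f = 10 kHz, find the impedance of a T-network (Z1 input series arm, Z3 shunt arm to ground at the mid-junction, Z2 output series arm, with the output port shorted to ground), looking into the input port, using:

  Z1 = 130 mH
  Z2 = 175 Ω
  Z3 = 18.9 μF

Step 1 — Angular frequency: ω = 2π·f = 2π·1e+04 = 6.283e+04 rad/s.
Step 2 — Component impedances:
  Z1: Z = jωL = j·6.283e+04·0.13 = 0 + j8168 Ω
  Z2: Z = R = 175 Ω
  Z3: Z = 1/(jωC) = -j/(ω·C) = 0 - j0.8421 Ω
Step 3 — With the output port shorted to ground, the output series arm Z2 runs from the junction to ground; the shunt arm Z3 also runs from the junction to ground. They appear in parallel: Z3 || Z2 = 0.004052 - j0.8421 Ω.
Step 4 — Series with input arm Z1: Z_in = Z1 + (Z3 || Z2) = 0.004052 + j8167 Ω = 8167∠90.0° Ω.

Z = 0.004052 + j8167 Ω = 8167∠90.0° Ω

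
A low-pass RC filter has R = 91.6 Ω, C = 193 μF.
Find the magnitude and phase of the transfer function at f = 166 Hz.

Step 1 — Angular frequency: ω = 2π·166 = 1043 rad/s.
Step 2 — Transfer function: H(jω) = 1/(1 + jωRC).
Step 3 — Denominator: 1 + jωRC = 1 + j·1043·91.6·0.000193 = 1 + j18.44.
Step 4 — H = 0.002933 - j0.05407.
Step 5 — Magnitude: |H| = 0.05415 (-25.3 dB); phase: φ = -86.9°.

|H| = 0.05415 (-25.3 dB), φ = -86.9°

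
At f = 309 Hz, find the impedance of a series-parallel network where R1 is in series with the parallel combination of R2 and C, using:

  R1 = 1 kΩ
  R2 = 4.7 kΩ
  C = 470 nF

Step 1 — Angular frequency: ω = 2π·f = 2π·309 = 1942 rad/s.
Step 2 — Component impedances:
  R1: Z = R = 1000 Ω
  R2: Z = R = 4700 Ω
  C: Z = 1/(jωC) = -j/(ω·C) = 0 - j1096 Ω
Step 3 — Parallel branch: R2 || C = 1/(1/R2 + 1/C) = 242.3 - j1039 Ω.
Step 4 — Series with R1: Z_total = R1 + (R2 || C) = 1242 - j1039 Ω = 1620∠-39.9° Ω.

Z = 1242 - j1039 Ω = 1620∠-39.9° Ω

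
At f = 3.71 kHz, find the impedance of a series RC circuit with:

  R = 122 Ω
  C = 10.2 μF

Step 1 — Angular frequency: ω = 2π·f = 2π·3710 = 2.331e+04 rad/s.
Step 2 — Component impedances:
  R: Z = R = 122 Ω
  C: Z = 1/(jωC) = -j/(ω·C) = 0 - j4.206 Ω
Step 3 — Series combination: Z_total = R + C = 122 - j4.206 Ω = 122.1∠-2.0° Ω.

Z = 122 - j4.206 Ω = 122.1∠-2.0° Ω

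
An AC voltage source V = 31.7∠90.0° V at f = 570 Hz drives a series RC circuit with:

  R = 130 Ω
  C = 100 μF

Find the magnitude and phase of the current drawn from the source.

Step 1 — Angular frequency: ω = 2π·f = 2π·570 = 3581 rad/s.
Step 2 — Component impedances:
  R: Z = R = 130 Ω
  C: Z = 1/(jωC) = -j/(ω·C) = 0 - j2.792 Ω
Step 3 — Series combination: Z_total = R + C = 130 - j2.792 Ω = 130∠-1.2° Ω.
Step 4 — Source phasor: V = 31.7∠90.0° V = 0 + j31.7 V.
Step 5 — Ohm's law: I = V / Z_total = (0 + j31.7) / (130 - j2.792) = -0.005235 + j0.2437 A.
Step 6 — Convert to polar: |I| = 0.2438 A, ∠I = 91.2°.

I = 0.2438∠91.2° A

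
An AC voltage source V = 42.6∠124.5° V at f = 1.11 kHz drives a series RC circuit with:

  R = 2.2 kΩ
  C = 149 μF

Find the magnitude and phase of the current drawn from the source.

Step 1 — Angular frequency: ω = 2π·f = 2π·1110 = 6974 rad/s.
Step 2 — Component impedances:
  R: Z = R = 2200 Ω
  C: Z = 1/(jωC) = -j/(ω·C) = 0 - j0.9623 Ω
Step 3 — Series combination: Z_total = R + C = 2200 - j0.9623 Ω = 2200∠-0.0° Ω.
Step 4 — Source phasor: V = 42.6∠124.5° V = -24.13 + j35.11 V.
Step 5 — Ohm's law: I = V / Z_total = (-24.13 + j35.11) / (2200 - j0.9623) = -0.01097 + j0.01595 A.
Step 6 — Convert to polar: |I| = 0.01936 A, ∠I = 124.5°.

I = 0.01936∠124.5° A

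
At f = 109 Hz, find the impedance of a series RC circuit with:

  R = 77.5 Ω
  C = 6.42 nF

Step 1 — Angular frequency: ω = 2π·f = 2π·109 = 684.9 rad/s.
Step 2 — Component impedances:
  R: Z = R = 77.5 Ω
  C: Z = 1/(jωC) = -j/(ω·C) = 0 - j2.274e+05 Ω
Step 3 — Series combination: Z_total = R + C = 77.5 - j2.274e+05 Ω = 2.274e+05∠-90.0° Ω.

Z = 77.5 - j2.274e+05 Ω = 2.274e+05∠-90.0° Ω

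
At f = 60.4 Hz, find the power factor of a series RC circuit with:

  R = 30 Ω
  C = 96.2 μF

Step 1 — Angular frequency: ω = 2π·f = 2π·60.4 = 379.5 rad/s.
Step 2 — Component impedances:
  R: Z = R = 30 Ω
  C: Z = 1/(jωC) = -j/(ω·C) = 0 - j27.39 Ω
Step 3 — Series combination: Z_total = R + C = 30 - j27.39 Ω = 40.62∠-42.4° Ω.
Step 4 — Power factor: PF = cos(φ) = Re(Z)/|Z| = 30/40.623 = 0.7385.
Step 5 — Type: Im(Z) = -27.39 ⇒ leading (phase φ = -42.4°).

PF = 0.7385 (leading, φ = -42.4°)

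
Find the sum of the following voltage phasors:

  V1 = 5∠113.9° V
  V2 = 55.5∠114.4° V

Step 1 — Convert each phasor to rectangular form:
  V1 = 5·(cos(113.9°) + j·sin(113.9°)) = -2.026 + j4.571 V
  V2 = 55.5·(cos(114.4°) + j·sin(114.4°)) = -22.93 + j50.54 V
Step 2 — Sum components: V_total = -24.95 + j55.11 V.
Step 3 — Convert to polar: |V_total| = 60.5 V, ∠V_total = 114.4°.

V_total = 60.5∠114.4° V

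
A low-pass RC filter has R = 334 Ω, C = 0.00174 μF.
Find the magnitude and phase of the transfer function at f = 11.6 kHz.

Step 1 — Angular frequency: ω = 2π·1.16e+04 = 7.288e+04 rad/s.
Step 2 — Transfer function: H(jω) = 1/(1 + jωRC).
Step 3 — Denominator: 1 + jωRC = 1 + j·7.288e+04·334·1.74e-09 = 1 + j0.04236.
Step 4 — H = 0.9982 - j0.04228.
Step 5 — Magnitude: |H| = 0.9991 (-0.0 dB); phase: φ = -2.4°.

|H| = 0.9991 (-0.0 dB), φ = -2.4°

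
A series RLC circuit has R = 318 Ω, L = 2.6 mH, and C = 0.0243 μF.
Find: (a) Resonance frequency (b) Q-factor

Step 1 — Resonance condition Im(Z)=0 gives ω₀ = 1/√(LC).
Step 2 — ω₀ = 1/√(0.0026·2.43e-08) = 1.258e+05 rad/s.
Step 3 — f₀ = ω₀/(2π) = 2.002e+04 Hz.
Step 4 — Series Q: Q = ω₀L/R = 1.258e+05·0.0026/318 = 1.029.

(a) f₀ = 2.002e+04 Hz  (b) Q = 1.029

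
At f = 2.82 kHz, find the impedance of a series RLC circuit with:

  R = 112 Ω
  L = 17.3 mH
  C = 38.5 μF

Step 1 — Angular frequency: ω = 2π·f = 2π·2820 = 1.772e+04 rad/s.
Step 2 — Component impedances:
  R: Z = R = 112 Ω
  L: Z = jωL = j·1.772e+04·0.0173 = 0 + j306.5 Ω
  C: Z = 1/(jωC) = -j/(ω·C) = 0 - j1.466 Ω
Step 3 — Series combination: Z_total = R + L + C = 112 + j305.1 Ω = 325∠69.8° Ω.

Z = 112 + j305.1 Ω = 325∠69.8° Ω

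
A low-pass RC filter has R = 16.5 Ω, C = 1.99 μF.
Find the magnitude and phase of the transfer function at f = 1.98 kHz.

Step 1 — Angular frequency: ω = 2π·1980 = 1.244e+04 rad/s.
Step 2 — Transfer function: H(jω) = 1/(1 + jωRC).
Step 3 — Denominator: 1 + jωRC = 1 + j·1.244e+04·16.5·1.99e-06 = 1 + j0.4085.
Step 4 — H = 0.857 - j0.3501.
Step 5 — Magnitude: |H| = 0.9257 (-0.7 dB); phase: φ = -22.2°.

|H| = 0.9257 (-0.7 dB), φ = -22.2°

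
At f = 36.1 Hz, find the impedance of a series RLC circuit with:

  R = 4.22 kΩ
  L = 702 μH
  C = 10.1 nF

Step 1 — Angular frequency: ω = 2π·f = 2π·36.1 = 226.8 rad/s.
Step 2 — Component impedances:
  R: Z = R = 4220 Ω
  L: Z = jωL = j·226.8·0.000702 = 0 + j0.1592 Ω
  C: Z = 1/(jωC) = -j/(ω·C) = 0 - j4.365e+05 Ω
Step 3 — Series combination: Z_total = R + L + C = 4220 - j4.365e+05 Ω = 4.365e+05∠-89.4° Ω.

Z = 4220 - j4.365e+05 Ω = 4.365e+05∠-89.4° Ω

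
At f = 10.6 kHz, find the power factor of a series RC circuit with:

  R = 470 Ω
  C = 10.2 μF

Step 1 — Angular frequency: ω = 2π·f = 2π·1.06e+04 = 6.66e+04 rad/s.
Step 2 — Component impedances:
  R: Z = R = 470 Ω
  C: Z = 1/(jωC) = -j/(ω·C) = 0 - j1.472 Ω
Step 3 — Series combination: Z_total = R + C = 470 - j1.472 Ω = 470∠-0.2° Ω.
Step 4 — Power factor: PF = cos(φ) = Re(Z)/|Z| = 470/470 = 1.
Step 5 — Type: Im(Z) = -1.472 ⇒ leading (phase φ = -0.2°).

PF = 1 (leading, φ = -0.2°)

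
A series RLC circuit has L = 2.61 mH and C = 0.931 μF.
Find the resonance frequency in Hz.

Step 1 — Resonance condition Im(Z)=0 gives ω₀ = 1/√(LC).
Step 2 — ω₀ = 1/√(0.00261·9.31e-07) = 2.029e+04 rad/s.
Step 3 — f₀ = ω₀/(2π) = 3229 Hz.

f₀ = 3229 Hz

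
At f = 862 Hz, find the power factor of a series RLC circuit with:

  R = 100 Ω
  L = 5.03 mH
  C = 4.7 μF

Step 1 — Angular frequency: ω = 2π·f = 2π·862 = 5416 rad/s.
Step 2 — Component impedances:
  R: Z = R = 100 Ω
  L: Z = jωL = j·5416·0.00503 = 0 + j27.24 Ω
  C: Z = 1/(jωC) = -j/(ω·C) = 0 - j39.28 Ω
Step 3 — Series combination: Z_total = R + L + C = 100 - j12.04 Ω = 100.7∠-6.9° Ω.
Step 4 — Power factor: PF = cos(φ) = Re(Z)/|Z| = 100/100.722 = 0.9928.
Step 5 — Type: Im(Z) = -12.04 ⇒ leading (phase φ = -6.9°).

PF = 0.9928 (leading, φ = -6.9°)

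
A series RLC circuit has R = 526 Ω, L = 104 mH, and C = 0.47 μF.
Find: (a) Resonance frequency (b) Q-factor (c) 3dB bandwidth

Step 1 — Resonance: ω₀ = 1/√(LC) = 1/√(0.104·4.7e-07) = 4523 rad/s.
Step 2 — f₀ = ω₀/(2π) = 719.9 Hz.
Step 3 — Series Q: Q = ω₀L/R = 4523·0.104/526 = 0.8943.
Step 4 — Bandwidth: Δω = ω₀/Q = 5058 rad/s; BW = Δω/(2π) = 805 Hz.

(a) f₀ = 719.9 Hz  (b) Q = 0.8943  (c) BW = 805 Hz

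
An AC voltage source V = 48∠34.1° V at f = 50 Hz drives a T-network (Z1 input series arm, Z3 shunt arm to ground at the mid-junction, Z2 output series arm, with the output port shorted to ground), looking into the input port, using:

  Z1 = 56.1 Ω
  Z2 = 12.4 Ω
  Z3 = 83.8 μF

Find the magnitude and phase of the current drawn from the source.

Step 1 — Angular frequency: ω = 2π·f = 2π·50 = 314.2 rad/s.
Step 2 — Component impedances:
  Z1: Z = R = 56.1 Ω
  Z2: Z = R = 12.4 Ω
  Z3: Z = 1/(jωC) = -j/(ω·C) = 0 - j37.98 Ω
Step 3 — With the output port shorted to ground, the output series arm Z2 runs from the junction to ground; the shunt arm Z3 also runs from the junction to ground. They appear in parallel: Z3 || Z2 = 11.21 - j3.658 Ω.
Step 4 — Series with input arm Z1: Z_in = Z1 + (Z3 || Z2) = 67.31 - j3.658 Ω = 67.41∠-3.1° Ω.
Step 5 — Source phasor: V = 48∠34.1° V = 39.75 + j26.91 V.
Step 6 — Ohm's law: I = V / Z_total = (39.75 + j26.91) / (67.31 - j3.658) = 0.5671 + j0.4307 A.
Step 7 — Convert to polar: |I| = 0.7121 A, ∠I = 37.2°.

I = 0.7121∠37.2° A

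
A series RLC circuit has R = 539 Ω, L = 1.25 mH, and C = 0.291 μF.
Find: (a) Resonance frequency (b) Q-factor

Step 1 — Resonance condition Im(Z)=0 gives ω₀ = 1/√(LC).
Step 2 — ω₀ = 1/√(0.00125·2.91e-07) = 5.243e+04 rad/s.
Step 3 — f₀ = ω₀/(2π) = 8345 Hz.
Step 4 — Series Q: Q = ω₀L/R = 5.243e+04·0.00125/539 = 0.1216.

(a) f₀ = 8345 Hz  (b) Q = 0.1216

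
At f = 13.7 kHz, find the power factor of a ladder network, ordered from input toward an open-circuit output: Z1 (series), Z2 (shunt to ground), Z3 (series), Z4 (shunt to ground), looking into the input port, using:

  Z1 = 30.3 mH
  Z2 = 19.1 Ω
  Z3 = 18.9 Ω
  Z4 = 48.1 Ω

Step 1 — Angular frequency: ω = 2π·f = 2π·1.37e+04 = 8.608e+04 rad/s.
Step 2 — Component impedances:
  Z1: Z = jωL = j·8.608e+04·0.0303 = 0 + j2608 Ω
  Z2: Z = R = 19.1 Ω
  Z3: Z = R = 18.9 Ω
  Z4: Z = R = 48.1 Ω
Step 3 — Ladder network (open output): work backward from the far end, alternating series and parallel combinations. Z_in = 14.86 + j2608 Ω = 2608∠89.7° Ω.
Step 4 — Power factor: PF = cos(φ) = Re(Z)/|Z| = 14.86/2608 = 0.005698.
Step 5 — Type: Im(Z) = 2608 ⇒ lagging (phase φ = 89.7°).

PF = 0.005698 (lagging, φ = 89.7°)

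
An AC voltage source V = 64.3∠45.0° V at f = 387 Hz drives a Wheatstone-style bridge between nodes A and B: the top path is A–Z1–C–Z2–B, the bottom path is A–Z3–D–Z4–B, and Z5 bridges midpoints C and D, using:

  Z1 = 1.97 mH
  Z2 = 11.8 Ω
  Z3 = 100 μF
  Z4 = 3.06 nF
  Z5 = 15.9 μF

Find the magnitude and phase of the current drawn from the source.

Step 1 — Angular frequency: ω = 2π·f = 2π·387 = 2432 rad/s.
Step 2 — Component impedances:
  Z1: Z = jωL = j·2432·0.00197 = 0 + j4.79 Ω
  Z2: Z = R = 11.8 Ω
  Z3: Z = 1/(jωC) = -j/(ω·C) = 0 - j4.113 Ω
  Z4: Z = 1/(jωC) = -j/(ω·C) = 0 - j1.344e+05 Ω
  Z5: Z = 1/(jωC) = -j/(ω·C) = 0 - j25.86 Ω
Step 3 — Bridge requires nodal analysis (the Z5 bridge couples midpoints C and D, so the two paths cannot be reduced to a simple series/parallel combination). Setting node B to ground and injecting 1 A at node A, the 3-node admittance system at A, C, D solves to V_A = Z_AB = 11.8 + j5.7 Ω = 13.11∠25.8° Ω.
Step 4 — Source phasor: V = 64.3∠45.0° V = 45.47 + j45.47 V.
Step 5 — Ohm's law: I = V / Z_total = (45.47 + j45.47) / (11.8 + j5.7) = 4.633 + j1.615 A.
Step 6 — Convert to polar: |I| = 4.906 A, ∠I = 19.2°.

I = 4.906∠19.2° A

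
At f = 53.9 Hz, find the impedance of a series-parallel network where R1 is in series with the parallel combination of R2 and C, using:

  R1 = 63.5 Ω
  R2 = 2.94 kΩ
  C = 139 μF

Step 1 — Angular frequency: ω = 2π·f = 2π·53.9 = 338.7 rad/s.
Step 2 — Component impedances:
  R1: Z = R = 63.5 Ω
  R2: Z = R = 2940 Ω
  C: Z = 1/(jωC) = -j/(ω·C) = 0 - j21.24 Ω
Step 3 — Parallel branch: R2 || C = 1/(1/R2 + 1/C) = 0.1535 - j21.24 Ω.
Step 4 — Series with R1: Z_total = R1 + (R2 || C) = 63.65 - j21.24 Ω = 67.1∠-18.5° Ω.

Z = 63.65 - j21.24 Ω = 67.1∠-18.5° Ω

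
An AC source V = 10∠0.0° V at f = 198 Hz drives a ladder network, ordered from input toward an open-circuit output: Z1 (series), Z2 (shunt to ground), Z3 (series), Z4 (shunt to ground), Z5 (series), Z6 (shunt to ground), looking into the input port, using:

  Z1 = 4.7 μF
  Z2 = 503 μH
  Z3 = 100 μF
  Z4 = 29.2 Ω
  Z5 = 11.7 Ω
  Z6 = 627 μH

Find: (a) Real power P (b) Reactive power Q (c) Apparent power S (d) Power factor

Step 1 — Angular frequency: ω = 2π·f = 2π·198 = 1244 rad/s.
Step 2 — Component impedances:
  Z1: Z = 1/(jωC) = -j/(ω·C) = 0 - j171 Ω
  Z2: Z = jωL = j·1244·0.000503 = 0 + j0.6258 Ω
  Z3: Z = 1/(jωC) = -j/(ω·C) = 0 - j8.038 Ω
  Z4: Z = R = 29.2 Ω
  Z5: Z = R = 11.7 Ω
  Z6: Z = jωL = j·1244·0.000627 = 0 + j0.78 Ω
Step 3 — Ladder network (open output): work backward from the far end, alternating series and parallel combinations. Z_in = 0.02749 - j170.4 Ω = 170.4∠-90.0° Ω.
Step 4 — Source phasor: V = 10∠0.0° V = 10 V.
Step 5 — Current: I = V / Z = 9.469e-06 + j0.05869 A = 0.05869∠90.0° A.
Step 6 — Complex power: S = V·I* = 9.469e-05 - j0.5869 VA.
Step 7 — Real power: P = Re(S) = 9.469e-05 W.
Step 8 — Reactive power: Q = Im(S) = -0.5869 VAR.
Step 9 — Apparent power: |S| = 0.5869 VA.
Step 10 — Power factor: PF = P/|S| = 0.0001613 (leading).

(a) P = 9.469e-05 W  (b) Q = -0.5869 VAR  (c) S = 0.5869 VA  (d) PF = 0.0001613 (leading)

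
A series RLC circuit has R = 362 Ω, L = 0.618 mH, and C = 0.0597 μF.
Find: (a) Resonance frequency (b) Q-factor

Step 1 — Resonance condition Im(Z)=0 gives ω₀ = 1/√(LC).
Step 2 — ω₀ = 1/√(0.000618·5.97e-08) = 1.646e+05 rad/s.
Step 3 — f₀ = ω₀/(2π) = 2.62e+04 Hz.
Step 4 — Series Q: Q = ω₀L/R = 1.646e+05·0.000618/362 = 0.2811.

(a) f₀ = 2.62e+04 Hz  (b) Q = 0.2811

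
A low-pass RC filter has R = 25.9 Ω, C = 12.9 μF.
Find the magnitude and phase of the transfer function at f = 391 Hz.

Step 1 — Angular frequency: ω = 2π·391 = 2457 rad/s.
Step 2 — Transfer function: H(jω) = 1/(1 + jωRC).
Step 3 — Denominator: 1 + jωRC = 1 + j·2457·25.9·1.29e-05 = 1 + j0.8208.
Step 4 — H = 0.5975 - j0.4904.
Step 5 — Magnitude: |H| = 0.773 (-2.2 dB); phase: φ = -39.4°.

|H| = 0.773 (-2.2 dB), φ = -39.4°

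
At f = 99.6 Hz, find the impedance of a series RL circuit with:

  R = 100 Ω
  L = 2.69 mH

Step 1 — Angular frequency: ω = 2π·f = 2π·99.6 = 625.8 rad/s.
Step 2 — Component impedances:
  R: Z = R = 100 Ω
  L: Z = jωL = j·625.8·0.00269 = 0 + j1.683 Ω
Step 3 — Series combination: Z_total = R + L = 100 + j1.683 Ω = 100∠1.0° Ω.

Z = 100 + j1.683 Ω = 100∠1.0° Ω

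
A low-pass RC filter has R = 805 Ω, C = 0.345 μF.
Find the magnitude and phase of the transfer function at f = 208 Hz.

Step 1 — Angular frequency: ω = 2π·208 = 1307 rad/s.
Step 2 — Transfer function: H(jω) = 1/(1 + jωRC).
Step 3 — Denominator: 1 + jωRC = 1 + j·1307·805·3.45e-07 = 1 + j0.363.
Step 4 — H = 0.8836 - j0.3207.
Step 5 — Magnitude: |H| = 0.94 (-0.5 dB); phase: φ = -19.9°.

|H| = 0.94 (-0.5 dB), φ = -19.9°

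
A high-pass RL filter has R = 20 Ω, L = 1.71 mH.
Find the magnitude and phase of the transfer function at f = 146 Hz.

Step 1 — Angular frequency: ω = 2π·146 = 917.3 rad/s.
Step 2 — Transfer function: H(jω) = jωL/(R + jωL).
Step 3 — Numerator jωL = j·1.569; denominator R + jωL = 20 + j1.569.
Step 4 — H = 0.006114 + j0.07795.
Step 5 — Magnitude: |H| = 0.07819 (-22.1 dB); phase: φ = 85.5°.

|H| = 0.07819 (-22.1 dB), φ = 85.5°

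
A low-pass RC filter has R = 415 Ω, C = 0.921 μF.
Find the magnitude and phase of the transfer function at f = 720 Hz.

Step 1 — Angular frequency: ω = 2π·720 = 4524 rad/s.
Step 2 — Transfer function: H(jω) = 1/(1 + jωRC).
Step 3 — Denominator: 1 + jωRC = 1 + j·4524·415·9.21e-07 = 1 + j1.729.
Step 4 — H = 0.2506 - j0.4334.
Step 5 — Magnitude: |H| = 0.5006 (-6.0 dB); phase: φ = -60.0°.

|H| = 0.5006 (-6.0 dB), φ = -60.0°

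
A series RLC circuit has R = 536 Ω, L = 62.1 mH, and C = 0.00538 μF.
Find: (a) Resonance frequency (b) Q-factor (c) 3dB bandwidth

Step 1 — Resonance: ω₀ = 1/√(LC) = 1/√(0.0621·5.38e-09) = 5.471e+04 rad/s.
Step 2 — f₀ = ω₀/(2π) = 8707 Hz.
Step 3 — Series Q: Q = ω₀L/R = 5.471e+04·0.0621/536 = 6.339.
Step 4 — Bandwidth: Δω = ω₀/Q = 8631 rad/s; BW = Δω/(2π) = 1374 Hz.

(a) f₀ = 8707 Hz  (b) Q = 6.339  (c) BW = 1374 Hz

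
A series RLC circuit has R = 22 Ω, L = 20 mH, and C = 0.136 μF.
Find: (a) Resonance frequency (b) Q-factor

Step 1 — Resonance condition Im(Z)=0 gives ω₀ = 1/√(LC).
Step 2 — ω₀ = 1/√(0.02·1.36e-07) = 1.917e+04 rad/s.
Step 3 — f₀ = ω₀/(2π) = 3052 Hz.
Step 4 — Series Q: Q = ω₀L/R = 1.917e+04·0.02/22 = 17.43.

(a) f₀ = 3052 Hz  (b) Q = 17.43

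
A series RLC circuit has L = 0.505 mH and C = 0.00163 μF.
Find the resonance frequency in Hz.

Step 1 — Resonance condition Im(Z)=0 gives ω₀ = 1/√(LC).
Step 2 — ω₀ = 1/√(0.000505·1.63e-09) = 1.102e+06 rad/s.
Step 3 — f₀ = ω₀/(2π) = 1.754e+05 Hz.

f₀ = 1.754e+05 Hz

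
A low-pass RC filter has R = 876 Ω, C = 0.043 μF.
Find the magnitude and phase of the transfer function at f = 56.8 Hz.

Step 1 — Angular frequency: ω = 2π·56.8 = 356.9 rad/s.
Step 2 — Transfer function: H(jω) = 1/(1 + jωRC).
Step 3 — Denominator: 1 + jωRC = 1 + j·356.9·876·4.3e-08 = 1 + j0.01344.
Step 4 — H = 0.9998 - j0.01344.
Step 5 — Magnitude: |H| = 0.9999 (-0.0 dB); phase: φ = -0.8°.

|H| = 0.9999 (-0.0 dB), φ = -0.8°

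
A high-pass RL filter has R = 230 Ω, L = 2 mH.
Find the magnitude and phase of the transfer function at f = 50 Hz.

Step 1 — Angular frequency: ω = 2π·50 = 314.2 rad/s.
Step 2 — Transfer function: H(jω) = jωL/(R + jωL).
Step 3 — Numerator jωL = j·0.6283; denominator R + jωL = 230 + j0.6283.
Step 4 — H = 7.463e-06 + j0.002732.
Step 5 — Magnitude: |H| = 0.002732 (-51.3 dB); phase: φ = 89.8°.

|H| = 0.002732 (-51.3 dB), φ = 89.8°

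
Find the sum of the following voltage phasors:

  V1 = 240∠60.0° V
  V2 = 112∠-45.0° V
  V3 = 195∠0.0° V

Step 1 — Convert each phasor to rectangular form:
  V1 = 240·(cos(60.0°) + j·sin(60.0°)) = 120 + j207.8 V
  V2 = 112·(cos(-45.0°) + j·sin(-45.0°)) = 79.2 - j79.2 V
  V3 = 195·(cos(0.0°) + j·sin(0.0°)) = 195 V
Step 2 — Sum components: V_total = 394.2 + j128.7 V.
Step 3 — Convert to polar: |V_total| = 414.7 V, ∠V_total = 18.1°.

V_total = 414.7∠18.1° V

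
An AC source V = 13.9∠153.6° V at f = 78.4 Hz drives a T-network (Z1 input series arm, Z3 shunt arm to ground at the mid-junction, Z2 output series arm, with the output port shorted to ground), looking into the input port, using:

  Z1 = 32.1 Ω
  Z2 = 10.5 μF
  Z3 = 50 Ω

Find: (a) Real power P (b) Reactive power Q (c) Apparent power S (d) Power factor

Step 1 — Angular frequency: ω = 2π·f = 2π·78.4 = 492.6 rad/s.
Step 2 — Component impedances:
  Z1: Z = R = 32.1 Ω
  Z2: Z = 1/(jωC) = -j/(ω·C) = 0 - j193.3 Ω
  Z3: Z = R = 50 Ω
Step 3 — With the output port shorted to ground, the output series arm Z2 runs from the junction to ground; the shunt arm Z3 also runs from the junction to ground. They appear in parallel: Z3 || Z2 = 46.87 - j12.12 Ω.
Step 4 — Series with input arm Z1: Z_in = Z1 + (Z3 || Z2) = 78.97 - j12.12 Ω = 79.89∠-8.7° Ω.
Step 5 — Source phasor: V = 13.9∠153.6° V = -12.45 + j6.18 V.
Step 6 — Current: I = V / Z = -0.1658 + j0.05282 A = 0.174∠162.3° A.
Step 7 — Complex power: S = V·I* = 2.39 - j0.3669 VA.
Step 8 — Real power: P = Re(S) = 2.39 W.
Step 9 — Reactive power: Q = Im(S) = -0.3669 VAR.
Step 10 — Apparent power: |S| = 2.418 VA.
Step 11 — Power factor: PF = P/|S| = 0.9884 (leading).

(a) P = 2.39 W  (b) Q = -0.3669 VAR  (c) S = 2.418 VA  (d) PF = 0.9884 (leading)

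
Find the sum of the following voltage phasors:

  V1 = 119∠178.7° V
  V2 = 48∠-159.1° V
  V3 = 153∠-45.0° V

Step 1 — Convert each phasor to rectangular form:
  V1 = 119·(cos(178.7°) + j·sin(178.7°)) = -119 + j2.7 V
  V2 = 48·(cos(-159.1°) + j·sin(-159.1°)) = -44.84 - j17.12 V
  V3 = 153·(cos(-45.0°) + j·sin(-45.0°)) = 108.2 - j108.2 V
Step 2 — Sum components: V_total = -55.62 - j122.6 V.
Step 3 — Convert to polar: |V_total| = 134.6 V, ∠V_total = -114.4°.

V_total = 134.6∠-114.4° V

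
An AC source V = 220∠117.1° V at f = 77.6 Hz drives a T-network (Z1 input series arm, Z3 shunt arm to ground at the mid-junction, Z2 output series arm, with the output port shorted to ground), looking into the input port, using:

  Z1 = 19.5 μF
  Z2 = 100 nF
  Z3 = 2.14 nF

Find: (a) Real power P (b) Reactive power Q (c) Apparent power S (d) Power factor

Step 1 — Angular frequency: ω = 2π·f = 2π·77.6 = 487.6 rad/s.
Step 2 — Component impedances:
  Z1: Z = 1/(jωC) = -j/(ω·C) = 0 - j105.2 Ω
  Z2: Z = 1/(jωC) = -j/(ω·C) = 0 - j2.051e+04 Ω
  Z3: Z = 1/(jωC) = -j/(ω·C) = 0 - j9.584e+05 Ω
Step 3 — With the output port shorted to ground, the output series arm Z2 runs from the junction to ground; the shunt arm Z3 also runs from the junction to ground. They appear in parallel: Z3 || Z2 = 0 - j2.008e+04 Ω.
Step 4 — Series with input arm Z1: Z_in = Z1 + (Z3 || Z2) = 0 - j2.019e+04 Ω = 2.019e+04∠-90.0° Ω.
Step 5 — Source phasor: V = 220∠117.1° V = -100.2 + j195.8 V.
Step 6 — Current: I = V / Z = -0.009703 - j0.004965 A = 0.0109∠-152.9° A.
Step 7 — Complex power: S = V·I* = 0 - j2.398 VA.
Step 8 — Real power: P = Re(S) = 0 W.
Step 9 — Reactive power: Q = Im(S) = -2.398 VAR.
Step 10 — Apparent power: |S| = 2.398 VA.
Step 11 — Power factor: PF = P/|S| = 0 (leading).

(a) P = 0 W  (b) Q = -2.398 VAR  (c) S = 2.398 VA  (d) PF = 0 (leading)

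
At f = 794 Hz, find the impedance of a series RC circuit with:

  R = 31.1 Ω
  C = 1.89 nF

Step 1 — Angular frequency: ω = 2π·f = 2π·794 = 4989 rad/s.
Step 2 — Component impedances:
  R: Z = R = 31.1 Ω
  C: Z = 1/(jωC) = -j/(ω·C) = 0 - j1.061e+05 Ω
Step 3 — Series combination: Z_total = R + C = 31.1 - j1.061e+05 Ω = 1.061e+05∠-90.0° Ω.

Z = 31.1 - j1.061e+05 Ω = 1.061e+05∠-90.0° Ω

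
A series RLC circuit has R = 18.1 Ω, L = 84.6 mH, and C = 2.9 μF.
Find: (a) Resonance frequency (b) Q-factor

Step 1 — Resonance condition Im(Z)=0 gives ω₀ = 1/√(LC).
Step 2 — ω₀ = 1/√(0.0846·2.9e-06) = 2019 rad/s.
Step 3 — f₀ = ω₀/(2π) = 321.3 Hz.
Step 4 — Series Q: Q = ω₀L/R = 2019·0.0846/18.1 = 9.436.

(a) f₀ = 321.3 Hz  (b) Q = 9.436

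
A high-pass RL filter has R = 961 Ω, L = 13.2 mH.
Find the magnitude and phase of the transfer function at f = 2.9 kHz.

Step 1 — Angular frequency: ω = 2π·2900 = 1.822e+04 rad/s.
Step 2 — Transfer function: H(jω) = jωL/(R + jωL).
Step 3 — Numerator jωL = j·240.5; denominator R + jωL = 961 + j240.5.
Step 4 — H = 0.05895 + j0.2355.
Step 5 — Magnitude: |H| = 0.2428 (-12.3 dB); phase: φ = 75.9°.

|H| = 0.2428 (-12.3 dB), φ = 75.9°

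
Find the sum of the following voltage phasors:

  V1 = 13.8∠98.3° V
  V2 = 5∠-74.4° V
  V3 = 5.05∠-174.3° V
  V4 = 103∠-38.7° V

Step 1 — Convert each phasor to rectangular form:
  V1 = 13.8·(cos(98.3°) + j·sin(98.3°)) = -1.992 + j13.66 V
  V2 = 5·(cos(-74.4°) + j·sin(-74.4°)) = 1.345 - j4.816 V
  V3 = 5.05·(cos(-174.3°) + j·sin(-174.3°)) = -5.025 - j0.5016 V
  V4 = 103·(cos(-38.7°) + j·sin(-38.7°)) = 80.38 - j64.4 V
Step 2 — Sum components: V_total = 74.71 - j56.06 V.
Step 3 — Convert to polar: |V_total| = 93.41 V, ∠V_total = -36.9°.

V_total = 93.41∠-36.9° V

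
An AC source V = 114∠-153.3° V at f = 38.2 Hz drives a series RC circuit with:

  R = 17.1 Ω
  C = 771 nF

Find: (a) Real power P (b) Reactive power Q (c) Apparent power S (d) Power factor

Step 1 — Angular frequency: ω = 2π·f = 2π·38.2 = 240 rad/s.
Step 2 — Component impedances:
  R: Z = R = 17.1 Ω
  C: Z = 1/(jωC) = -j/(ω·C) = 0 - j5404 Ω
Step 3 — Series combination: Z_total = R + C = 17.1 - j5404 Ω = 5404∠-89.8° Ω.
Step 4 — Source phasor: V = 114∠-153.3° V = -101.8 - j51.22 V.
Step 5 — Current: I = V / Z = 0.009419 - j0.01888 A = 0.0211∠-63.5° A.
Step 6 — Complex power: S = V·I* = 0.00761 - j2.405 VA.
Step 7 — Real power: P = Re(S) = 0.00761 W.
Step 8 — Reactive power: Q = Im(S) = -2.405 VAR.
Step 9 — Apparent power: |S| = 2.405 VA.
Step 10 — Power factor: PF = P/|S| = 0.003164 (leading).

(a) P = 0.00761 W  (b) Q = -2.405 VAR  (c) S = 2.405 VA  (d) PF = 0.003164 (leading)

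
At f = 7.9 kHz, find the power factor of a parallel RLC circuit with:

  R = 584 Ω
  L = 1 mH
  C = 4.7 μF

Step 1 — Angular frequency: ω = 2π·f = 2π·7900 = 4.964e+04 rad/s.
Step 2 — Component impedances:
  R: Z = R = 584 Ω
  L: Z = jωL = j·4.964e+04·0.001 = 0 + j49.64 Ω
  C: Z = 1/(jωC) = -j/(ω·C) = 0 - j4.286 Ω
Step 3 — Parallel combination: 1/Z_total = 1/R + 1/L + 1/C; Z_total = 0.03769 - j4.691 Ω = 4.691∠-89.5° Ω.
Step 4 — Power factor: PF = cos(φ) = Re(Z)/|Z| = 0.037687/4.6914 = 0.008033.
Step 5 — Type: Im(Z) = -4.691 ⇒ leading (phase φ = -89.5°).

PF = 0.008033 (leading, φ = -89.5°)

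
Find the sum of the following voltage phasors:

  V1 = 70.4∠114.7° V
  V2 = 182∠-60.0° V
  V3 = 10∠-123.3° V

Step 1 — Convert each phasor to rectangular form:
  V1 = 70.4·(cos(114.7°) + j·sin(114.7°)) = -29.42 + j63.96 V
  V2 = 182·(cos(-60.0°) + j·sin(-60.0°)) = 91 - j157.6 V
  V3 = 10·(cos(-123.3°) + j·sin(-123.3°)) = -5.49 - j8.358 V
Step 2 — Sum components: V_total = 56.09 - j102 V.
Step 3 — Convert to polar: |V_total| = 116.4 V, ∠V_total = -61.2°.

V_total = 116.4∠-61.2° V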